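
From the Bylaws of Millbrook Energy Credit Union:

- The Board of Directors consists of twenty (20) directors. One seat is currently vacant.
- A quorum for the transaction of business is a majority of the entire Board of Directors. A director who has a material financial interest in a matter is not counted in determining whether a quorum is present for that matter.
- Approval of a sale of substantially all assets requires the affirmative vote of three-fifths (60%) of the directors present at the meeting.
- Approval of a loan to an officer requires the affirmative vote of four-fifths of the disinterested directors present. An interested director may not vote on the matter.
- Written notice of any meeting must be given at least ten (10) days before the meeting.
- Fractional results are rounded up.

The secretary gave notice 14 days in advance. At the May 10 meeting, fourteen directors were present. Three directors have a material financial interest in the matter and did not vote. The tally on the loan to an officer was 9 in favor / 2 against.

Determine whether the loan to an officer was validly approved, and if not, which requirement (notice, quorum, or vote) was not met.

Notice: 14 days given; 10 required (14 ≥ 10). Satisfied.
Quorum: 14 present, but the 3 interested directors do not count, leaving 11. Quorum is 11. Satisfied.
Vote: the loan to an officer requires four-fifths of the disinterested directors present (14 − 3 = 11). 4/5 of 11 = 8.80, rounded up to 9, so 9 affirmative votes are needed; 9 voted in favor. Satisfied.

Valid — all requirements satisfied.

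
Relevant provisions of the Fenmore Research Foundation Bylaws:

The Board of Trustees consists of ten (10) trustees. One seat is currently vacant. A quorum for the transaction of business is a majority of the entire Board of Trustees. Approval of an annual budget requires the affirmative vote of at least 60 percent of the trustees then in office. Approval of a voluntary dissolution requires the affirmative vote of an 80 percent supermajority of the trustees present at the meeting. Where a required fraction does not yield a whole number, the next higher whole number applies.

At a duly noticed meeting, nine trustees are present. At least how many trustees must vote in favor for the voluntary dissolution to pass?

The voluntary dissolution requires four-fifths of the trustees present (9).
4/5 of 9 = 7.20, rounded up to 8.

8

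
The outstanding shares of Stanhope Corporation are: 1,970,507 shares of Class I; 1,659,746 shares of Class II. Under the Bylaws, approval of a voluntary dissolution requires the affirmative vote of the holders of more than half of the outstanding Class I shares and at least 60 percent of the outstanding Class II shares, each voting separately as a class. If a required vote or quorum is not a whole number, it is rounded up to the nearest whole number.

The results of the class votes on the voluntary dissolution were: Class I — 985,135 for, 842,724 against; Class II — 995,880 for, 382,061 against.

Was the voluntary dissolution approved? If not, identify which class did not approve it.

Not approved — the Class I shares did not give the required vote.

Class I: a majority of 1970507 is 985254; 985,254 required, 985,135 in favor — not approved.
Class II: 3/5 of 1659746 = 995847.60, rounded up to 995848; 995,848 required, 995,880 in favor — approved.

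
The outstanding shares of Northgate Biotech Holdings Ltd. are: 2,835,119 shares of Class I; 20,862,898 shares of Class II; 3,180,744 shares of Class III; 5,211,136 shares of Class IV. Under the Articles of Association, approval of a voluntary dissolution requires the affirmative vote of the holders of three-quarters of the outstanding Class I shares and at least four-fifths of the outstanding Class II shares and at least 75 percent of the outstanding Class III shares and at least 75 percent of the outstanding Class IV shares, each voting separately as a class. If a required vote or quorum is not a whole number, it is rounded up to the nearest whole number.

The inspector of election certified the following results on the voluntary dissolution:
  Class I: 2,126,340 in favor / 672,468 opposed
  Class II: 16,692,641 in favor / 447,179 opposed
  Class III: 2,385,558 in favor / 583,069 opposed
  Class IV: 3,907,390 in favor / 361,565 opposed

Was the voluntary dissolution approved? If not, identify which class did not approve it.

Not approved — the Class IV shares did not give the required vote.

Class I: 3/4 of 2835119 = 2126339.25, rounded up to 2126340; 2,126,340 required, 2,126,340 in favor — approved.
Class II: 4/5 of 20862898 = 16690318.40, rounded up to 16690319; 16,690,319 required, 16,692,641 in favor — approved.
Class III: 3/4 of 3180744 = 2385558; 2,385,558 required, 2,385,558 in favor — approved.
Class IV: 3/4 of 5211136 = 3908352; 3,908,352 required, 3,907,390 in favor — not approved.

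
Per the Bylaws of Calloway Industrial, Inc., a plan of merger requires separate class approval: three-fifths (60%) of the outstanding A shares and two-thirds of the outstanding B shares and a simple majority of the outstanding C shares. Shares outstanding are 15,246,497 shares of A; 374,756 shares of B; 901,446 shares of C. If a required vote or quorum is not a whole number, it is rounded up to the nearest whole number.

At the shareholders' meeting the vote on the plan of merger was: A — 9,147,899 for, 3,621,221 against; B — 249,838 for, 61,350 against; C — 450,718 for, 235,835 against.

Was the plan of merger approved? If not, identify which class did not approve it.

Not approved — the C shares did not give the required vote.

A: 3/5 of 15246497 = 9147898.20, rounded up to 9147899; 9,147,899 required, 9,147,899 in favor — approved.
B: 2/3 of 374756 = 249837.33, rounded up to 249838; 249,838 required, 249,838 in favor — approved.
C: a majority of 901446 is 450724; 450,724 required, 450,718 in favor — not approved.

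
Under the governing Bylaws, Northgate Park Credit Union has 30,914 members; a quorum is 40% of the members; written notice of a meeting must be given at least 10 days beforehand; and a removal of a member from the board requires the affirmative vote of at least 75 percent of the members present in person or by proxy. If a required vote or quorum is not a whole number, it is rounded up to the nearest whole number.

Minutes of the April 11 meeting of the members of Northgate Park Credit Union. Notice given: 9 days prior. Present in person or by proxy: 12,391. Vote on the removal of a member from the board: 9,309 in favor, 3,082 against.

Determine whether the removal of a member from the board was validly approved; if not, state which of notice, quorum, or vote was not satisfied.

Notice: 9 days given; 10 required. Not satisfied.
Quorum: 40% of 30,914 = 12,365.60, rounded up to 12,366; 12,391 present. Satisfied.
Vote: requires three-fourths of those present (12,391); 3/4 of 12391 = 9293.25, rounded up to 9294, so 9,294 needed; 9,309 in favor. Satisfied.

Invalid — notice requirement not satisfied.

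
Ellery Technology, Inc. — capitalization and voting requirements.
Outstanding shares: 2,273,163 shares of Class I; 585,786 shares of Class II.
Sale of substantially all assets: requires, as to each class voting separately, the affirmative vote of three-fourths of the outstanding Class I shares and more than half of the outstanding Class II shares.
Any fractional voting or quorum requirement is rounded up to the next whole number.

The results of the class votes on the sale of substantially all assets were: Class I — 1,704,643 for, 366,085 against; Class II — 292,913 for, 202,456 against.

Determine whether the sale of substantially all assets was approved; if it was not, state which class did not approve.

Not approved — the Class I shares did not give the required vote.

Class I: 3/4 of 2273163 = 1704872.25, rounded up to 1704873; 1,704,873 required, 1,704,643 in favor — not approved.
Class II: a majority of 585786 is 292894; 292,894 required, 292,913 in favor — approved.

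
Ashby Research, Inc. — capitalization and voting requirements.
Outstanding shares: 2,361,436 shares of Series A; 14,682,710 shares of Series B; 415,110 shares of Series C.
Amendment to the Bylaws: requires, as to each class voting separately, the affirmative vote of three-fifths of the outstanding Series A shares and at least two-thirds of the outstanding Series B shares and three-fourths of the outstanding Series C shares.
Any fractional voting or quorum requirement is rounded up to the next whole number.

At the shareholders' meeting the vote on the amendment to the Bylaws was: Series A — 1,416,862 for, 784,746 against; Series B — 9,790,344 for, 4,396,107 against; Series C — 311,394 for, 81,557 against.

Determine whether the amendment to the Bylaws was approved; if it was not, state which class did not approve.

Series A: 3/5 of 2361436 = 1416861.60, rounded up to 1416862; 1,416,862 required, 1,416,862 in favor — approved.
Series B: 2/3 of 14682710 = 9788473.33, rounded up to 9788474; 9,788,474 required, 9,790,344 in favor — approved.
Series C: 3/4 of 415110 = 311332.50, rounded up to 311333; 311,333 required, 311,394 in favor — approved.

Approved — every class gave the required vote.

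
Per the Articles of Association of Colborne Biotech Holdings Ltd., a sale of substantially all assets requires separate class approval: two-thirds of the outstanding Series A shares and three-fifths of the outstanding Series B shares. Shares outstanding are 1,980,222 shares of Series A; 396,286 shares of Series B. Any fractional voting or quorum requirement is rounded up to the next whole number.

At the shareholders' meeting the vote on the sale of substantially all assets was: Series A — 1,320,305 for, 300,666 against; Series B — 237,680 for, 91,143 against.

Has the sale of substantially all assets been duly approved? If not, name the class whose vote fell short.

Not approved — the Series B shares did not give the required vote.

Series A: 2/3 of 1980222 = 1320148; 1,320,148 required, 1,320,305 in favor — approved.
Series B: 3/5 of 396286 = 237771.60, rounded up to 237772; 237,772 required, 237,680 in favor — not approved.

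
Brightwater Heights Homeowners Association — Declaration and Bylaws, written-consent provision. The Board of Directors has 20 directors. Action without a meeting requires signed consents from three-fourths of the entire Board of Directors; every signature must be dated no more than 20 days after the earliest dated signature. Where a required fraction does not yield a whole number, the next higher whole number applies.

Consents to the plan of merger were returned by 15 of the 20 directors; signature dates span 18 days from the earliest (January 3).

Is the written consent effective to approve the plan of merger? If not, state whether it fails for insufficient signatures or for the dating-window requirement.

Effective — both the signature and dating-window requirements are satisfied.

Signatures required: three-fourths of 20 — 3/4 of 20 = 15, so 15 needed; 15 signed. Sufficient.
Dating window: the latest signature is 18 days after the earliest; the limit is 20 days. Within the window.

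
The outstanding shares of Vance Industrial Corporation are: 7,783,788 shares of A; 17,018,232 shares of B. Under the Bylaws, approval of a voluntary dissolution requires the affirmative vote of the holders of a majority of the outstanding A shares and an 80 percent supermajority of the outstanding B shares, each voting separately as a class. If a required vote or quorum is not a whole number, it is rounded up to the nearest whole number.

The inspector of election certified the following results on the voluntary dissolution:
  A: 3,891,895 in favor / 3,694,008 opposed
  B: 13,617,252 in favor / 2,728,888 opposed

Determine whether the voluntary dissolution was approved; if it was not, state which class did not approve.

A: a majority of 7783788 is 3891895; 3,891,895 required, 3,891,895 in favor — approved.
B: 4/5 of 17018232 = 13614585.60, rounded up to 13614586; 13,614,586 required, 13,617,252 in favor — approved.

Approved — every class gave the required vote.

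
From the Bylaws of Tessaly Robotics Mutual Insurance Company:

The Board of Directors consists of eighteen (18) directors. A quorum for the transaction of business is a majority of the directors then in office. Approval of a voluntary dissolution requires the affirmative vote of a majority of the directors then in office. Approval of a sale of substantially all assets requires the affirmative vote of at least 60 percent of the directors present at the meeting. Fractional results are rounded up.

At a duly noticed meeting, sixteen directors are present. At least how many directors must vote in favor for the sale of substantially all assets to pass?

10

The sale of substantially all assets requires three-fifths of the directors present (16).
3/5 of 16 = 9.60, rounded up to 10.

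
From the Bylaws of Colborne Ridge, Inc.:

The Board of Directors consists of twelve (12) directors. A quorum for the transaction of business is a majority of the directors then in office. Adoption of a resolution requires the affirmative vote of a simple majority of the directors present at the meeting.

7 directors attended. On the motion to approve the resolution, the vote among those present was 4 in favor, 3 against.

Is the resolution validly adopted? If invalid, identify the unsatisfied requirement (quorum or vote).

Valid — all requirements satisfied.

Quorum: 7 present; quorum is 7. Satisfied.
Vote: the resolution requires a majority of the directors present (7). A majority of 7 is 4, so 4 affirmative votes are needed; 4 voted in favor. Satisfied.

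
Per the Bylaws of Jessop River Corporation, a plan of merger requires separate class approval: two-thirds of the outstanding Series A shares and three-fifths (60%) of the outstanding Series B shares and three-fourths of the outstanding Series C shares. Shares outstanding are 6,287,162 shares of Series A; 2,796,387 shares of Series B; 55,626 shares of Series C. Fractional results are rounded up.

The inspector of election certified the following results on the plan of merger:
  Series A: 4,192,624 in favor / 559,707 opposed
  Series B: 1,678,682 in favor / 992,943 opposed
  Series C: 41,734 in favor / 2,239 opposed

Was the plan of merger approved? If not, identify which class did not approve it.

Series A: 2/3 of 6287162 = 4191441.33, rounded up to 4191442; 4,191,442 required, 4,192,624 in favor — approved.
Series B: 3/5 of 2796387 = 1677832.20, rounded up to 1677833; 1,677,833 required, 1,678,682 in favor — approved.
Series C: 3/4 of 55626 = 41719.50, rounded up to 41720; 41,720 required, 41,734 in favor — approved.

Approved — every class gave the required vote.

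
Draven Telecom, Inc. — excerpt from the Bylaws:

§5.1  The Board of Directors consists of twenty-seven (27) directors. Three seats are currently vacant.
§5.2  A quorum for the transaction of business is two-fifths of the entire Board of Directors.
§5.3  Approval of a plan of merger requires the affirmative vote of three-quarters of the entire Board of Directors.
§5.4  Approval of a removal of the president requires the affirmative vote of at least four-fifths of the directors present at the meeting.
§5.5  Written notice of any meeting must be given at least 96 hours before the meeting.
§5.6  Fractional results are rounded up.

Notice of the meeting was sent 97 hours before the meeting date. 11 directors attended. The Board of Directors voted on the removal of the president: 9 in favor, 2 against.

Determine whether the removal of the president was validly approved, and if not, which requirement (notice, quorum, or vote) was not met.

Notice: 97 hours given; 96 required (97 ≥ 96). Satisfied.
Quorum: 11 present; quorum is 11. Satisfied.
Vote: the removal of the president requires four-fifths of the directors present (11). 4/5 of 11 = 8.80, rounded up to 9, so 9 affirmative votes are needed; 9 voted in favor. Satisfied.

Valid — all requirements satisfied.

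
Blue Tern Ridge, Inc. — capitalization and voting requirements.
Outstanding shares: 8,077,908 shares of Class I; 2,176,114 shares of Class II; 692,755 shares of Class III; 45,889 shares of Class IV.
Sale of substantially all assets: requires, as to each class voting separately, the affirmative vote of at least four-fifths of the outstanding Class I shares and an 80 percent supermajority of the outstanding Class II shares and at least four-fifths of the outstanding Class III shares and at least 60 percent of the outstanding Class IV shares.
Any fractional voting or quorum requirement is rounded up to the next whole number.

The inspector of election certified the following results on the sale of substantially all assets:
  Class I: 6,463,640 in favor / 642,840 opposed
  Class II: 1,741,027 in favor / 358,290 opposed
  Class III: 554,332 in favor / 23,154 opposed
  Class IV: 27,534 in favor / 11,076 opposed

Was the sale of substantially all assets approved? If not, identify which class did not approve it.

Class I: 4/5 of 8077908 = 6462326.40, rounded up to 6462327; 6,462,327 required, 6,463,640 in favor — approved.
Class II: 4/5 of 2176114 = 1740891.20, rounded up to 1740892; 1,740,892 required, 1,741,027 in favor — approved.
Class III: 4/5 of 692755 = 554204; 554,204 required, 554,332 in favor — approved.
Class IV: 3/5 of 45889 = 27533.40, rounded up to 27534; 27,534 required, 27,534 in favor — approved.

Approved — every class gave the required vote.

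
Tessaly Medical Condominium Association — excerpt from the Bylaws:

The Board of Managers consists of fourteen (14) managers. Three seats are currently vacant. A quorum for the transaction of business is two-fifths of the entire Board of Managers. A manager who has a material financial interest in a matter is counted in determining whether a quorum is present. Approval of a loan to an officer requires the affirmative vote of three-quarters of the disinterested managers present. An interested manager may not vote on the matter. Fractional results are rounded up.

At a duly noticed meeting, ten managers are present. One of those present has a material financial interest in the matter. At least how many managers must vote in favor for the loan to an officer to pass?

7

The loan to an officer requires three-fourths of the disinterested managers present (10 − 1 = 9).
3/4 of 9 = 6.75, rounded up to 7.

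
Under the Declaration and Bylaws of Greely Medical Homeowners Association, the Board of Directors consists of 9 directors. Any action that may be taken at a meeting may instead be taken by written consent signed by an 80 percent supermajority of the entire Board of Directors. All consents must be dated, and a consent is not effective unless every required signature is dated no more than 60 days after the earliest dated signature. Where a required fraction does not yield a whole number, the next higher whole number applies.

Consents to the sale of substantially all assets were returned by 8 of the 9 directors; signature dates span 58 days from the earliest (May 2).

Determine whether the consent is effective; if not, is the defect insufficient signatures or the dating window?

Effective — both the signature and dating-window requirements are satisfied.

Signatures required: an 80 percent supermajority of 9 — 4/5 of 9 = 7.20, rounded up to 8, so 8 needed; 8 signed. Sufficient.
Dating window: the latest signature is 58 days after the earliest; the limit is 60 days. Within the window.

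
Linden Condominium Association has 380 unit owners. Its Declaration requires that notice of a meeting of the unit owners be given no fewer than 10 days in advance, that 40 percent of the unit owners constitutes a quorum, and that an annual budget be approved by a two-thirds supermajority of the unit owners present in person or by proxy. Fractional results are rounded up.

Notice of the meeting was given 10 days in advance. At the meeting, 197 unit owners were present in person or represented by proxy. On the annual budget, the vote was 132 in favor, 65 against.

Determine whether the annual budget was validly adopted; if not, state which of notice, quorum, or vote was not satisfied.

Valid — all requirements satisfied.

Notice: 10 days given; 10 required. Satisfied.
Quorum: 40% of 380 = 152; 197 present. Satisfied.
Vote: requires two-thirds of those present (197); 2/3 of 197 = 131.33, rounded up to 132, so 132 needed; 132 in favor. Satisfied.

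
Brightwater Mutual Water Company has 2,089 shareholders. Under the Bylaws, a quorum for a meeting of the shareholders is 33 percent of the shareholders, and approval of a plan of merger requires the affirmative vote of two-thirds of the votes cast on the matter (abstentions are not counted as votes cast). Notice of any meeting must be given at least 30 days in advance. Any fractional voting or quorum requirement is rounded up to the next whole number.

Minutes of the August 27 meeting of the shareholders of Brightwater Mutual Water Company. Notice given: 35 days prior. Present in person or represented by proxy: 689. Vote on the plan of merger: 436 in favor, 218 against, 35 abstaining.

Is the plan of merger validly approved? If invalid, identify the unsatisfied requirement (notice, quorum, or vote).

Invalid — quorum requirement not satisfied.

Notice: 35 days given; 30 required. Satisfied.
Quorum: 33% of 2,089 = 689.37, rounded up to 690; 689 present. Not satisfied.
Vote: requires two-thirds of the votes cast (689 − 35 abstaining = 654); 2/3 of 654 = 436, so 436 needed; 436 in favor. Satisfied.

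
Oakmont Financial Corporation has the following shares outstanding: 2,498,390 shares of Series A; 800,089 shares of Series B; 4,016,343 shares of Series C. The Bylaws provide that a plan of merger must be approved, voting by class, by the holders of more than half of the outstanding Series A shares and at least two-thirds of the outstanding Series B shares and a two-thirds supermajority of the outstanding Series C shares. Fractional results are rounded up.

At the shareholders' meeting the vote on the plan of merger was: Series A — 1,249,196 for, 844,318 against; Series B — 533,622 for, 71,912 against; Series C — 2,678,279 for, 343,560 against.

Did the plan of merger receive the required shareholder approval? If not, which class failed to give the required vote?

Approved — every class gave the required vote.

Series A: a majority of 2498390 is 1249196; 1,249,196 required, 1,249,196 in favor — approved.
Series B: 2/3 of 800089 = 533392.67, rounded up to 533393; 533,393 required, 533,622 in favor — approved.
Series C: 2/3 of 4016343 = 2677562; 2,677,562 required, 2,678,279 in favor — approved.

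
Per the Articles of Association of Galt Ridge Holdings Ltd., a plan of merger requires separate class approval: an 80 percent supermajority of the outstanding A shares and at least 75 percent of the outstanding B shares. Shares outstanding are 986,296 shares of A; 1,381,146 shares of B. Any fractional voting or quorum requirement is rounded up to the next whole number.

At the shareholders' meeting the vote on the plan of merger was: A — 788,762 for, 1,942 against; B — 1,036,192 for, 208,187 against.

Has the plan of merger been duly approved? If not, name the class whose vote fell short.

Not approved — the A shares did not give the required vote.

A: 4/5 of 986296 = 789036.80, rounded up to 789037; 789,037 required, 788,762 in favor — not approved.
B: 3/4 of 1381146 = 1035859.50, rounded up to 1035860; 1,035,860 required, 1,036,192 in favor — approved.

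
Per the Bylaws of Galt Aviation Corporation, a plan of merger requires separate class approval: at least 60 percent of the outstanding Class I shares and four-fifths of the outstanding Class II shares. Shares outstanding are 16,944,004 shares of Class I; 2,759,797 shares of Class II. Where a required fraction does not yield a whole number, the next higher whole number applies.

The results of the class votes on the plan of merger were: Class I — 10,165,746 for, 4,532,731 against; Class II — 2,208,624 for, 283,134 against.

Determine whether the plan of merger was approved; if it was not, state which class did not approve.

Class I: 3/5 of 16944004 = 10166402.40, rounded up to 10166403; 10,166,403 required, 10,165,746 in favor — not approved.
Class II: 4/5 of 2759797 = 2207837.60, rounded up to 2207838; 2,207,838 required, 2,208,624 in favor — approved.

Not approved — the Class I shares did not give the required vote.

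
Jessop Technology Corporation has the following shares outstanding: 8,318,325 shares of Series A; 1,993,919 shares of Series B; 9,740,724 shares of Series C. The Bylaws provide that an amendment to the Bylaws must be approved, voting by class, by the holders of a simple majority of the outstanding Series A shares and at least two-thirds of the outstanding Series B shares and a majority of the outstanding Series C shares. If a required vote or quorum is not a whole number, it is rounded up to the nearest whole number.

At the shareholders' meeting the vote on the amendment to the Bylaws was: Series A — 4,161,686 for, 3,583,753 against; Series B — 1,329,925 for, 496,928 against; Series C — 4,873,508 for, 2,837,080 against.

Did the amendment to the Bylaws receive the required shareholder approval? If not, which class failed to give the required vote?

Approved — every class gave the required vote.

Series A: a majority of 8318325 is 4159163; 4,159,163 required, 4,161,686 in favor — approved.
Series B: 2/3 of 1993919 = 1329279.33, rounded up to 1329280; 1,329,280 required, 1,329,925 in favor — approved.
Series C: a majority of 9740724 is 4870363; 4,870,363 required, 4,873,508 in favor — approved.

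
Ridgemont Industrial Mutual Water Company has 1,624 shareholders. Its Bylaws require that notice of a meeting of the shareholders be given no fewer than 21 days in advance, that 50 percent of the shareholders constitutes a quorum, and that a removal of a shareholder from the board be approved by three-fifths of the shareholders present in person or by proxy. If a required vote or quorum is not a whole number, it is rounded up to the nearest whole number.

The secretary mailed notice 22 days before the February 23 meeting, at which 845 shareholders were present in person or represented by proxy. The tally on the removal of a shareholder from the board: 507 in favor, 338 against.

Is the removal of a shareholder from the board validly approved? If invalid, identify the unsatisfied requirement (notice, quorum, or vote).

Notice: 22 days given; 21 required. Satisfied.
Quorum: 50% of 1,624 = 812; 845 present. Satisfied.
Vote: requires three-fifths of those present (845); 3/5 of 845 = 507, so 507 needed; 507 in favor. Satisfied.

Valid — all requirements satisfied.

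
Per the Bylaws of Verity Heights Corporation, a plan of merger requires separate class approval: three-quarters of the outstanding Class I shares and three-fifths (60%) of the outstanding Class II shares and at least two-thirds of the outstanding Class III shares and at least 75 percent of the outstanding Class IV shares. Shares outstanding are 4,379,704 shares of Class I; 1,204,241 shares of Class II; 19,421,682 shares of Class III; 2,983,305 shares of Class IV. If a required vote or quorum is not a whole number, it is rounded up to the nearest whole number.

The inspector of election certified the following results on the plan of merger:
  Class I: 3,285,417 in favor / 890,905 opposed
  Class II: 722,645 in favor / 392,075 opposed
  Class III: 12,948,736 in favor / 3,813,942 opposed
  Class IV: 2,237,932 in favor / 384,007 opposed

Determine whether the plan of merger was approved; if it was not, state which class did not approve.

Class I: 3/4 of 4379704 = 3284778; 3,284,778 required, 3,285,417 in favor — approved.
Class II: 3/5 of 1204241 = 722544.60, rounded up to 722545; 722,545 required, 722,645 in favor — approved.
Class III: 2/3 of 19421682 = 12947788; 12,947,788 required, 12,948,736 in favor — approved.
Class IV: 3/4 of 2983305 = 2237478.75, rounded up to 2237479; 2,237,479 required, 2,237,932 in favor — approved.

Approved — every class gave the required vote.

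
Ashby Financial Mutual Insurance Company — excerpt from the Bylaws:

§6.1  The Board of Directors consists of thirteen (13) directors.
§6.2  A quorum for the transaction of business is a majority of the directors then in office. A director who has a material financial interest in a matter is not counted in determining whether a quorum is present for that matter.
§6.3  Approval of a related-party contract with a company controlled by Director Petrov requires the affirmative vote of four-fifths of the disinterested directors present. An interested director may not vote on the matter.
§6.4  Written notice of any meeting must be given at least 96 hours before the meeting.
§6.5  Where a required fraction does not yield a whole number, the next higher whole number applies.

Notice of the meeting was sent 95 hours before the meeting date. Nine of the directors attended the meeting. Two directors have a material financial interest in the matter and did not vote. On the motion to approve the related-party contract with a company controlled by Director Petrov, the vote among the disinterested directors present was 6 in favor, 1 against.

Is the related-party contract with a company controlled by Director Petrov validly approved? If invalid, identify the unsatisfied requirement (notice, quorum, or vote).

Notice: 95 hours given; 96 required (95 < 96). Not satisfied.
Quorum: 9 present, but the 2 interested directors do not count, leaving 7. Quorum is 7. Satisfied.
Vote: the related-party contract with a company controlled by Director Petrov requires four-fifths of the disinterested directors present (9 − 2 = 7). 4/5 of 7 = 5.60, rounded up to 6, so 6 affirmative votes are needed; 6 voted in favor. Satisfied.

Invalid — notice requirement not satisfied.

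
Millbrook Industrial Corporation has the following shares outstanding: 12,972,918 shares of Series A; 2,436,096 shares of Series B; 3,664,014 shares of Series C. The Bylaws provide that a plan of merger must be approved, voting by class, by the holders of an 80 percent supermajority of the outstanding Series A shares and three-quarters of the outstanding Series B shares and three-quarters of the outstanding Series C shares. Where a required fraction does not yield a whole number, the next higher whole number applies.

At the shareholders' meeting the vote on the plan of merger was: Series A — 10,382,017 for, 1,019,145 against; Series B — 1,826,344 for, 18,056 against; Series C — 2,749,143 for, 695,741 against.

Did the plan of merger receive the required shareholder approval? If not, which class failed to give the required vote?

Series A: 4/5 of 12972918 = 10378334.40, rounded up to 10378335; 10,378,335 required, 10,382,017 in favor — approved.
Series B: 3/4 of 2436096 = 1827072; 1,827,072 required, 1,826,344 in favor — not approved.
Series C: 3/4 of 3664014 = 2748010.50, rounded up to 2748011; 2,748,011 required, 2,749,143 in favor — approved.

Not approved — the Series B shares did not give the required vote.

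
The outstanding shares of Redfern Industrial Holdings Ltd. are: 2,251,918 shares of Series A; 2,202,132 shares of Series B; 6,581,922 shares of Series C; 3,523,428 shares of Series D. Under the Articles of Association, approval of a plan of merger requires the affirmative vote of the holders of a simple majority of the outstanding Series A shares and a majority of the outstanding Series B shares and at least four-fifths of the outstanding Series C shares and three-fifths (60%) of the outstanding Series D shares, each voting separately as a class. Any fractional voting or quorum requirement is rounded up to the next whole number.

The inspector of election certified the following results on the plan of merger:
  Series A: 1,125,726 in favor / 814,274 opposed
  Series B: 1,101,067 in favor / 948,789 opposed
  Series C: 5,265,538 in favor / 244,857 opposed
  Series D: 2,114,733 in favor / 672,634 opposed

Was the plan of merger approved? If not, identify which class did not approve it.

Not approved — the Series A shares did not give the required vote.

Series A: a majority of 2251918 is 1125960; 1,125,960 required, 1,125,726 in favor — not approved.
Series B: a majority of 2202132 is 1101067; 1,101,067 required, 1,101,067 in favor — approved.
Series C: 4/5 of 6581922 = 5265537.60, rounded up to 5265538; 5,265,538 required, 5,265,538 in favor — approved.
Series D: 3/5 of 3523428 = 2114056.80, rounded up to 2114057; 2,114,057 required, 2,114,733 in favor — approved.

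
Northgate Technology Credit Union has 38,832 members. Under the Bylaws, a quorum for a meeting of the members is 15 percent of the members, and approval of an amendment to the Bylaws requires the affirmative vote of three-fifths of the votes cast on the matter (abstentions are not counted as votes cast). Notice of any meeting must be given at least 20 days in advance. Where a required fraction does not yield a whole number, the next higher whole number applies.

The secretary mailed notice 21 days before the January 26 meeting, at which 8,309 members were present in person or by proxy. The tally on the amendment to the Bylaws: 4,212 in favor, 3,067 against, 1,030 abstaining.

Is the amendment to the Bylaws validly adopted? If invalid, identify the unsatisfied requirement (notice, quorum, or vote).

Notice: 21 days given; 20 required. Satisfied.
Quorum: 15% of 38,832 = 5,824.80, rounded up to 5,825; 8,309 present. Satisfied.
Vote: requires three-fifths of the votes cast (8,309 − 1,030 abstaining = 7,279); 3/5 of 7279 = 4367.40, rounded up to 4368, so 4,368 needed; 4,212 in favor. Not satisfied.

Invalid — vote requirement not satisfied.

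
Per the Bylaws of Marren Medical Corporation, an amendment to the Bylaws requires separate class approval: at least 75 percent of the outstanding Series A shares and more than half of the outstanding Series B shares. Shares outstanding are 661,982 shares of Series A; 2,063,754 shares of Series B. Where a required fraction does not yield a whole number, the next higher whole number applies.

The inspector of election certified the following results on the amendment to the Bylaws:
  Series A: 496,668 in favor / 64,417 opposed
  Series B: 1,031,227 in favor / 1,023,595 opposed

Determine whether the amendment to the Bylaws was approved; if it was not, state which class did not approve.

Series A: 3/4 of 661982 = 496486.50, rounded up to 496487; 496,487 required, 496,668 in favor — approved.
Series B: a majority of 2063754 is 1031878; 1,031,878 required, 1,031,227 in favor — not approved.

Not approved — the Series B shares did not give the required vote.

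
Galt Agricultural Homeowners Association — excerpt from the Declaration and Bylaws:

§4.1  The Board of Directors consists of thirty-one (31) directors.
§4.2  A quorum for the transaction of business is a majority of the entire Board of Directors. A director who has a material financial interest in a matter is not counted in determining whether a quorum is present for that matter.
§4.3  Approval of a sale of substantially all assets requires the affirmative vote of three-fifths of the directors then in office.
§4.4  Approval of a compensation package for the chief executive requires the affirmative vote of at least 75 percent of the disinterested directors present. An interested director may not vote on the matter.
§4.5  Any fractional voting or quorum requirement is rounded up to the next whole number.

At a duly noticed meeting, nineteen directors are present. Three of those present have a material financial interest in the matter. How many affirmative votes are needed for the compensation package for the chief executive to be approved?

The compensation package for the chief executive requires three-fourths of the disinterested directors present (19 − 3 = 16).
3/4 of 16 = 12.

12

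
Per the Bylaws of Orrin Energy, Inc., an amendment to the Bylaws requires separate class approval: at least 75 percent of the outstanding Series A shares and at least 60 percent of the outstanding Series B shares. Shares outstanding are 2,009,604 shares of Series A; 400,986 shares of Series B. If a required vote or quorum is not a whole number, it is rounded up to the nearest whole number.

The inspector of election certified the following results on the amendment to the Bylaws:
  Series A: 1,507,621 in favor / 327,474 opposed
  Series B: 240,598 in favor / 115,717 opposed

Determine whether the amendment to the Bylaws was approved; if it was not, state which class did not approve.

Approved — every class gave the required vote.

Series A: 3/4 of 2009604 = 1507203; 1,507,203 required, 1,507,621 in favor — approved.
Series B: 3/5 of 400986 = 240591.60, rounded up to 240592; 240,592 required, 240,598 in favor — approved.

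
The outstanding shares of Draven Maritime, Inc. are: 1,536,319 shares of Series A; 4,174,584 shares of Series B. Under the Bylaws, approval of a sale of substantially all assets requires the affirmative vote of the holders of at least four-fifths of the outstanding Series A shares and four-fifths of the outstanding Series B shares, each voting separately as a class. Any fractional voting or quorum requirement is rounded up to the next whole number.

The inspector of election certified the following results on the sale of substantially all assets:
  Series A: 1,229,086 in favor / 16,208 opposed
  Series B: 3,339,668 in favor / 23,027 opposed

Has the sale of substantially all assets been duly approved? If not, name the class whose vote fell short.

Series A: 4/5 of 1536319 = 1229055.20, rounded up to 1229056; 1,229,056 required, 1,229,086 in favor — approved.
Series B: 4/5 of 4174584 = 3339667.20, rounded up to 3339668; 3,339,668 required, 3,339,668 in favor — approved.

Approved — every class gave the required vote.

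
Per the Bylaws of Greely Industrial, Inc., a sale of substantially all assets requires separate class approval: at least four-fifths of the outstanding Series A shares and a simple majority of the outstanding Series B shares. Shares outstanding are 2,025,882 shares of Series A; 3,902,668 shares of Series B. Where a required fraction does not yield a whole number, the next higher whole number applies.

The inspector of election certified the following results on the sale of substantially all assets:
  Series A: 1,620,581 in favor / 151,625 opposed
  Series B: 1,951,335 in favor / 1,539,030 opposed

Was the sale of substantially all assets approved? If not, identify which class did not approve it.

Not approved — the Series A shares did not give the required vote.

Series A: 4/5 of 2025882 = 1620705.60, rounded up to 1620706; 1,620,706 required, 1,620,581 in favor — not approved.
Series B: a majority of 3902668 is 1951335; 1,951,335 required, 1,951,335 in favor — approved.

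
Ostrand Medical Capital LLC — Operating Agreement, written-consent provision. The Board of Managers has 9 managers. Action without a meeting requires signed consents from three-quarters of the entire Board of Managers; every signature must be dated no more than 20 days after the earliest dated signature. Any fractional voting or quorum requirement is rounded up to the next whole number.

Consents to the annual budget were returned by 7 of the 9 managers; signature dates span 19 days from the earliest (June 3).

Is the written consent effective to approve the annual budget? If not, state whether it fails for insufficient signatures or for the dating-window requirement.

Effective — both the signature and dating-window requirements are satisfied.

Signatures required: three-quarters of 9 — 3/4 of 9 = 6.75, rounded up to 7, so 7 needed; 7 signed. Sufficient.
Dating window: the latest signature is 19 days after the earliest; the limit is 20 days. Within the window.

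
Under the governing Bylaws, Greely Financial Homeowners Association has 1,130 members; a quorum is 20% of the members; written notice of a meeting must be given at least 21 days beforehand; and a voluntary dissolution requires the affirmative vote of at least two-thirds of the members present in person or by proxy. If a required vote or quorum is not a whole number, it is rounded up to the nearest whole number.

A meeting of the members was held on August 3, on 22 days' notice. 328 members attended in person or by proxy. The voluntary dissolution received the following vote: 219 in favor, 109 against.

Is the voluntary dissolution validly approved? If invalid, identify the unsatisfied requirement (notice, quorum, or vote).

Valid — all requirements satisfied.

Notice: 22 days given; 21 required. Satisfied.
Quorum: 20% of 1,130 = 226; 328 present. Satisfied.
Vote: requires two-thirds of those present (328); 2/3 of 328 = 218.67, rounded up to 219, so 219 needed; 219 in favor. Satisfied.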